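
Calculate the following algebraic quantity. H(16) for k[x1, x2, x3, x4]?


C(d+n-1,n-1)=C(19,3)=969


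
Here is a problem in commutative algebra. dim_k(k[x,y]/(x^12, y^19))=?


Basis: x^i*y^j, i<12, j<19
12*19=228


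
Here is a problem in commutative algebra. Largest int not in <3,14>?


gcd(3,14)=1 => F=ab-a-b=3*14-3-14=42-17=25


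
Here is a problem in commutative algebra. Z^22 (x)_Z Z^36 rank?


rank(M(x)N) = rank(M)*rank(N)
22*36 = 792


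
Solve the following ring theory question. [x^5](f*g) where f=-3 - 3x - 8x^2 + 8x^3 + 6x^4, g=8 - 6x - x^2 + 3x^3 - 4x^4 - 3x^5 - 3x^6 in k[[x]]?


[x^5] = sum a_i*b_j, i+j=5
  -3*-3=9
  -3*-4=12
  -8*3=-24
  8*-1=-8
  6*-6=-36
Sum=-47


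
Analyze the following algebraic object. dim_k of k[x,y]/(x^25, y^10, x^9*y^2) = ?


k[x,y]/I, I = (x^25, y^10, x^9*y^2)
Rect: 25x10=250. Corner: (25-9)x(10-2)=128.
dim = 250-128 = 122


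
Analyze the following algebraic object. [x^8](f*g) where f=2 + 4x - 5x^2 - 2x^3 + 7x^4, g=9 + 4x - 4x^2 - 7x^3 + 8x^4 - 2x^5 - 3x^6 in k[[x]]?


[x^8] = sum a_i*b_j, i+j=8
  -5*-3=15
  -2*-2=4
  7*8=56
Sum=75


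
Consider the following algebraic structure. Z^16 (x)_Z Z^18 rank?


rank(M(x)N) = rank(M)*rank(N)
16*18 = 288


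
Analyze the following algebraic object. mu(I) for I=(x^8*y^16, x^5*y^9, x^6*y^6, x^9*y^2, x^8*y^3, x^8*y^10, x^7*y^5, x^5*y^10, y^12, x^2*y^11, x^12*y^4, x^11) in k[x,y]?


Remove redundant (divisible by others).
x^5*y^10 redundant.
x^12*y^4 redundant.
x^8*y^10 redundant.
x^8*y^16 redundant.
Min: x^11, x^9*y^2, x^8*y^3, x^7*y^5, x^6*y^6, x^5*y^9, x^2*y^11, y^12
Count=8


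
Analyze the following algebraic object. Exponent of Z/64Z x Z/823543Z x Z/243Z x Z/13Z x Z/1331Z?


Exponent = lcm of the cyclic orders; pairwise coprime => product.
2^6*7^7*3^5*13^1*11^3=64*823543*243*13*1331=221612337955008


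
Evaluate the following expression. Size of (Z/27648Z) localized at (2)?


2-primary part: 27648=2^10*27
Size=2^10=1024


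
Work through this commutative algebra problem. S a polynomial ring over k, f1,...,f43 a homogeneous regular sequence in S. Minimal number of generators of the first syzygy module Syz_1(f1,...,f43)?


Regular sequence => Koszul complex is the minimal free resolution.
Syz_1 minimally generated by Koszul relations f_i*e_j - f_j*e_i (i<j): mu(Syz_1) = beta_2 = C(m,2) = m(m-1)/2
m=43
43*42/2 = 903


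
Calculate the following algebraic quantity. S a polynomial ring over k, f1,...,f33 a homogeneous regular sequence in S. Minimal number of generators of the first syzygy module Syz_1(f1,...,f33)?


Regular sequence => Koszul complex is the minimal free resolution.
Syz_1 minimally generated by Koszul relations f_i*e_j - f_j*e_i (i<j): mu(Syz_1) = beta_2 = C(m,2) = m(m-1)/2
m=33
33*32/2 = 528


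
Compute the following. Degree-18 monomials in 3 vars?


C(d+n-1,n-1)=C(20,2)=190


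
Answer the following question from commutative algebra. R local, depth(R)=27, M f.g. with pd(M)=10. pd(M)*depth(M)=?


pd+depth=27
depth=27-10=17
pd*depth=10*17=170


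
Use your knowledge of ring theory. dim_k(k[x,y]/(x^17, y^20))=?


Basis: x^i*y^j, i<17, j<20
17*20=340


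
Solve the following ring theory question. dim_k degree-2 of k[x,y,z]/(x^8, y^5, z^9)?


Need i<8, j<5, k<9 with i+j+k=2.
For each i, j ranges over max(0,2-i-8)..min(4,2-i):
  i=0: j in [0,2] -> 3
  i=1: j in [0,1] -> 2
  i=2: j in [0,0] -> 1
H(2) = 3+2+1 = 6


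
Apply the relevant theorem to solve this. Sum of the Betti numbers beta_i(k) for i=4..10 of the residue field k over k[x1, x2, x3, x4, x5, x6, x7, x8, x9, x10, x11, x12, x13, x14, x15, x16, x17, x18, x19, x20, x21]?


Koszul resolution: beta_i(k)=C(n,i), n=21
C(21,4)=5985, C(21,5)=20349, C(21,6)=54264, C(21,7)=116280, C(21,8)=203490, C(21,9)=293930, C(21,10)=352716
Sum=1047014


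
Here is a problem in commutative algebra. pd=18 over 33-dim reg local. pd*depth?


pd+depth=33
depth=33-18=15
pd*depth=18*15=270


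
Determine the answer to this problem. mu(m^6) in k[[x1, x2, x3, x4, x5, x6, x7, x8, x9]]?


C(n+d-1,d)=C(14,6)=3003


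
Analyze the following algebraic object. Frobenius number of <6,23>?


gcd(6,23)=1 => F=ab-a-b=6*23-6-23=138-29=109


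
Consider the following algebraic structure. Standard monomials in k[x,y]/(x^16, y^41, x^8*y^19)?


k[x,y]/I, I = (x^16, y^41, x^8*y^19)
Rect: 16x41=656. Corner: (16-8)x(41-19)=176.
dim = 656-176 = 480


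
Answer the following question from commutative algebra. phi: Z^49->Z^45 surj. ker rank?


rank(ker) = 49-45 = 4


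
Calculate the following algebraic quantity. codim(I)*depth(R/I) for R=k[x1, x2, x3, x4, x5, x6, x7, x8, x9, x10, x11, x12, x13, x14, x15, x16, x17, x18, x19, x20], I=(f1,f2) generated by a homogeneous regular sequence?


codim=2, depth=dim(R/I)=20-2=18
Product=2*18=36


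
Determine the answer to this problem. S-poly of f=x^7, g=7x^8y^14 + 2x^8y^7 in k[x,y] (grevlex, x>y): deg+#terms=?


LT(f)=x^7, LT(g)=7x^8y^14
lcm(LM)=x^8y^14
S(f,g) (scaled by 7 to clear denominators) = 7xy^14*f - 1*g = -2x^8y^7
1 terms, deg 15.
15+1=16


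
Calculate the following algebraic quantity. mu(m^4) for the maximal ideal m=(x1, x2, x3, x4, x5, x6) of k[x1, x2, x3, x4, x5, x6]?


Graded Nakayama: mu(m^d) = dim_k (m^d/m^(d+1)) = #degree-4 monomials in 6 vars
C(n+d-1,d)=C(9,4)=126


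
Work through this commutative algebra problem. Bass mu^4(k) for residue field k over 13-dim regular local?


C(n,i)=C(13,4)=715


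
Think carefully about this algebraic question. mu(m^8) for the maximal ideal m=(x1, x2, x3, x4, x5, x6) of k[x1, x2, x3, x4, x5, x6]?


Graded Nakayama: mu(m^d) = dim_k (m^d/m^(d+1)) = #degree-8 monomials in 6 vars
C(n+d-1,d)=C(13,8)=1287


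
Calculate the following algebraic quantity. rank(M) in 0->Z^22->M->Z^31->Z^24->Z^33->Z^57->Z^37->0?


Alt sum=0:
(-1)^0*22 + (-1)^1*? + (-1)^2*31 + (-1)^3*24 + (-1)^4*33 + (-1)^5*57 + (-1)^6*37=0
rank(M)=42


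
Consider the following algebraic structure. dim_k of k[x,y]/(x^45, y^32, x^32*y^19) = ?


k[x,y]/I, I = (x^45, y^32, x^32*y^19)
Rect: 45x32=1440. Corner: (45-32)x(32-19)=169.
dim = 1440-169 = 1271


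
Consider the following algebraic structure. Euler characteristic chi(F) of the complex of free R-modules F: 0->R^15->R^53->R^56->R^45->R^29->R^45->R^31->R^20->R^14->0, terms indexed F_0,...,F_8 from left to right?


chi = sum (-1)^i * rank:
(-1)^0*15=15
(-1)^1*53=-53
(-1)^2*56=56
(-1)^3*45=-45
(-1)^4*29=29
(-1)^5*45=-45
(-1)^6*31=31
(-1)^7*20=-20
(-1)^8*14=14
chi=-18


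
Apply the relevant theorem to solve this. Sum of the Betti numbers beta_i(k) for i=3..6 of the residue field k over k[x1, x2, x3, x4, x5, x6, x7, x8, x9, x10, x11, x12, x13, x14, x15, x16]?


Koszul resolution: beta_i(k)=C(n,i), n=16
C(16,3)=560, C(16,4)=1820, C(16,5)=4368, C(16,6)=8008
Sum=14756


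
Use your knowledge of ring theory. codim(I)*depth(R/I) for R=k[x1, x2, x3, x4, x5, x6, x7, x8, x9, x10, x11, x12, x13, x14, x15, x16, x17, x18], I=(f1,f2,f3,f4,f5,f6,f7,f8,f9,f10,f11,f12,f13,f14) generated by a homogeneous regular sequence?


codim=14, depth=dim(R/I)=18-14=4
Product=14*4=56


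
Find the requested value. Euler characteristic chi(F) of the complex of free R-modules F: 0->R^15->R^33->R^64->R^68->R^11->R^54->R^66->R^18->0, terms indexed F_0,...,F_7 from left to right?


chi = sum (-1)^i * rank:
(-1)^0*15=15
(-1)^1*33=-33
(-1)^2*64=64
(-1)^3*68=-68
(-1)^4*11=11
(-1)^5*54=-54
(-1)^6*66=66
(-1)^7*18=-18
chi=-17


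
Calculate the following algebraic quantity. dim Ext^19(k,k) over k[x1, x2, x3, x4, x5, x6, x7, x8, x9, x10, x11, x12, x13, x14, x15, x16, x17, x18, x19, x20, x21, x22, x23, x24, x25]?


C(n,i)=C(25,19)=177100


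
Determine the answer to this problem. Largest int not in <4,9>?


gcd(4,9)=1 => F=ab-a-b=4*9-4-9=36-13=23


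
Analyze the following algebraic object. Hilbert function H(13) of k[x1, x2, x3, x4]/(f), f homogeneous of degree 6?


C(16,3)-C(10,3)=560-120=440


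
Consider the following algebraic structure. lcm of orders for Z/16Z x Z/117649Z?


Exponent = lcm of the cyclic orders; pairwise coprime => product.
2^4*7^6=16*117649=1882384


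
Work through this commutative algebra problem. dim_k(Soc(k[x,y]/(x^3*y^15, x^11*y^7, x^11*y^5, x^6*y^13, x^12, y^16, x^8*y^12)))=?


Socle = ann(m) = span of standard monomials u with x*u, y*u in I (staircase corners).
Redundant generators: x^11*y^7
Minimal generators: x^12, x^11*y^5, x^8*y^12, x^6*y^13, x^3*y^15, y^16
Corners: x^2y^15, x^5y^14, x^7y^12, x^10y^11, x^11y^4
Socle dim=5


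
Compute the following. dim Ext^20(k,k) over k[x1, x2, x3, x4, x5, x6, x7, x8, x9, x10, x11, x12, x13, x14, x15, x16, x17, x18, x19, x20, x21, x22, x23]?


C(n,i)=C(23,20)=1771


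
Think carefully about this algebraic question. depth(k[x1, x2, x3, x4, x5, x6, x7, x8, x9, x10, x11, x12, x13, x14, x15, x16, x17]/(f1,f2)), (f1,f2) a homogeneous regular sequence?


depth(R)=17
depth(R/I)=17-2=15


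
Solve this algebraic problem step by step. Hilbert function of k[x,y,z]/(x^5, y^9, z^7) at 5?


Need i<5, j<9, k<7 with i+j+k=5.
For each i, j ranges over max(0,5-i-6)..min(8,5-i):
  i=0: j in [0,5] -> 6
  i=1: j in [0,4] -> 5
  i=2: j in [0,3] -> 4
  i=3: j in [0,2] -> 3
  i=4: j in [0,1] -> 2
H(5) = 6+5+4+3+2 = 20


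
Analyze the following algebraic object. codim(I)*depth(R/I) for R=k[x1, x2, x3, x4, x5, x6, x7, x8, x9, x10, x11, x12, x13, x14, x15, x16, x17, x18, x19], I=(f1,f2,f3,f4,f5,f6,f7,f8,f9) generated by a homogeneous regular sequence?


codim=9, depth=dim(R/I)=19-9=10
Product=9*10=90


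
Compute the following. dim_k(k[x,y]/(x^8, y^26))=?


Basis: x^i*y^j, i<8, j<26
8*26=208


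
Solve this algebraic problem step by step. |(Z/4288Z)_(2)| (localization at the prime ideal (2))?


2-primary part: 4288=2^6*67
Size=2^6=64


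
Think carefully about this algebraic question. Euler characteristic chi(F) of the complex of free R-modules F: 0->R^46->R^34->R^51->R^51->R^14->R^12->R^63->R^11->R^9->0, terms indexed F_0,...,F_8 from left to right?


chi = sum (-1)^i * rank:
(-1)^0*46=46
(-1)^1*34=-34
(-1)^2*51=51
(-1)^3*51=-51
(-1)^4*14=14
(-1)^5*12=-12
(-1)^6*63=63
(-1)^7*11=-11
(-1)^8*9=9
chi=75


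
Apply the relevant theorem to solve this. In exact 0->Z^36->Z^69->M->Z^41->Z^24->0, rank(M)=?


Alt sum=0:
(-1)^0*36 + (-1)^1*69 + (-1)^2*? + (-1)^3*41 + (-1)^4*24=0
rank(M)=50


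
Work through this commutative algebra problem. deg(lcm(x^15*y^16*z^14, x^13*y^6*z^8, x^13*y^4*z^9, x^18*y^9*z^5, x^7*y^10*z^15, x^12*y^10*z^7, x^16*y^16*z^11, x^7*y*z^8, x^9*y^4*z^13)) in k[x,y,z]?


lcm = componentwise max:
x: max(15,13,13,18,7,12,16,7,9)=18
y: max(16,6,4,9,10,10,16,1,4)=16
z: max(14,8,9,5,15,7,11,8,13)=15
Total=18+16+15=49


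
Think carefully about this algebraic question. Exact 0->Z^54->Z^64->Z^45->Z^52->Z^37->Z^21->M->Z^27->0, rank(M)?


Alt sum=0:
(-1)^0*54 + (-1)^1*64 + (-1)^2*45 + (-1)^3*52 + (-1)^4*37 + (-1)^5*21 + (-1)^6*? + (-1)^7*27=0
rank(M)=28


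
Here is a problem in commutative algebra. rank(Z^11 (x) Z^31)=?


rank(M(x)N) = rank(M)*rank(N)
11*31 = 341


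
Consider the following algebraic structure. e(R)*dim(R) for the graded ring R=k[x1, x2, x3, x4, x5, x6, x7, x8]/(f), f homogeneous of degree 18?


e(R)=deg(f)=18, dim(R)=8-1=7
e*dim=18*7=126


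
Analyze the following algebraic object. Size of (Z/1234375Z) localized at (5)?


5-primary part: 1234375=5^6*79
Size=5^6=15625


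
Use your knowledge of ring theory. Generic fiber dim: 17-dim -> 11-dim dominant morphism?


dim(fiber)=dim(X)-dim(Y)=17-11=6


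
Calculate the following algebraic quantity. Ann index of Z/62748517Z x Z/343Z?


Exponent = lcm of the cyclic orders; pairwise coprime => product.
13^7*7^3=62748517*343=21522741331


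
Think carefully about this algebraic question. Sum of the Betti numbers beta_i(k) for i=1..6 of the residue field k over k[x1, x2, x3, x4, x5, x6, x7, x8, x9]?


Koszul resolution: beta_i(k)=C(n,i), n=9
C(9,1)=9, C(9,2)=36, C(9,3)=84, C(9,4)=126, C(9,5)=126, C(9,6)=84
Sum=465


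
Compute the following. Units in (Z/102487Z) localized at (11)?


Local ring = Z/14641Z.
phi(14641) = 11^3*(11-1) = 13310


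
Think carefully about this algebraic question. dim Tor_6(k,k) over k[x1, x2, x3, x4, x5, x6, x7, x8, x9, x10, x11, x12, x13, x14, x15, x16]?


Koszul: C(n,i)=C(16,6)=8008


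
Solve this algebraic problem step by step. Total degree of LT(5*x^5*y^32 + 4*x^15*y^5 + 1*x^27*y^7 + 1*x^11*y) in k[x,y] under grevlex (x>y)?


LT: 5*x^5*y^32
deg_x=5, deg_y=32
Total=5+32=37


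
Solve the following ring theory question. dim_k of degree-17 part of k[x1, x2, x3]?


C(d+n-1,n-1)=C(19,2)=171


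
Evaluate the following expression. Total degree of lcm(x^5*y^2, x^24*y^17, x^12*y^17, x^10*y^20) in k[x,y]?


lcm = componentwise max:
x: max(5,24,12,10)=24
y: max(2,17,17,20)=20
Total=24+20=44


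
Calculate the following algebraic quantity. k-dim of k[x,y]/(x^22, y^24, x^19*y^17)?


k[x,y]/I, I = (x^22, y^24, x^19*y^17)
Rect: 22x24=528. Corner: (22-19)x(24-17)=21.
dim = 528-21 = 507


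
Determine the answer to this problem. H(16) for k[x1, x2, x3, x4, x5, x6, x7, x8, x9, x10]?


C(d+n-1,n-1)=C(25,9)=2042975


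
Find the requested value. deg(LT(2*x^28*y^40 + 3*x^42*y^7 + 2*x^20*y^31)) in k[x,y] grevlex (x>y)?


LT: 2*x^28*y^40
deg_x=28, deg_y=40
Total=28+40=68


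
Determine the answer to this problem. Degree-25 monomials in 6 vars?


C(d+n-1,n-1)=C(30,5)=142506


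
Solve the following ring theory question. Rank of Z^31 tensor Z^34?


rank(M(x)N) = rank(M)*rank(N)
31*34 = 1054


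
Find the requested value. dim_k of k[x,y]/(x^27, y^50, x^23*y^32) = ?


k[x,y]/I, I = (x^27, y^50, x^23*y^32)
Rect: 27x50=1350. Corner: (27-23)x(50-32)=72.
dim = 1350-72 = 1278


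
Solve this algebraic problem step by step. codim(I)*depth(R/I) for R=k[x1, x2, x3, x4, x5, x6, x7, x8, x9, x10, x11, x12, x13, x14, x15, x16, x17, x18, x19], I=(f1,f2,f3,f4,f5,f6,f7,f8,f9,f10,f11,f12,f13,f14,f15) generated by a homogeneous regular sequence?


codim=15, depth=dim(R/I)=19-15=4
Product=15*4=60


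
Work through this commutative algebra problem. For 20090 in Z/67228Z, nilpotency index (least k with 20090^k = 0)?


20090^k mod 67228:
k=1: 20090
k=2: 38416
k=3: 0
First zero at k = 3


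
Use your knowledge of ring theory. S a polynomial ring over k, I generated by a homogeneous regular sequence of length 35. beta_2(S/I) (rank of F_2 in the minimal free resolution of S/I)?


Regular sequence => Koszul complex is the minimal free resolution.
Syz_1 minimally generated by Koszul relations f_i*e_j - f_j*e_i (i<j): mu(Syz_1) = beta_2 = C(m,2) = m(m-1)/2
m=35
35*34/2 = 595


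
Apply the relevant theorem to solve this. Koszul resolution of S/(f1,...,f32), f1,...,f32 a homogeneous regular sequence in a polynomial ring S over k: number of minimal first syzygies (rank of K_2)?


Regular sequence => Koszul complex is the minimal free resolution.
Syz_1 minimally generated by Koszul relations f_i*e_j - f_j*e_i (i<j): mu(Syz_1) = beta_2 = C(m,2) = m(m-1)/2
m=32
32*31/2 = 496


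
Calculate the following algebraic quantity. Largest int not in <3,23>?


gcd(3,23)=1 => F=ab-a-b=3*23-3-23=69-26=43


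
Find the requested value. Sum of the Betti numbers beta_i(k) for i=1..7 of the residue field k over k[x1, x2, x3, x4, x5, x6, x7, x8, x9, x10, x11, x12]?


Koszul resolution: beta_i(k)=C(n,i), n=12
C(12,1)=12, C(12,2)=66, C(12,3)=220, C(12,4)=495, C(12,5)=792, C(12,6)=924, C(12,7)=792
Sum=3301


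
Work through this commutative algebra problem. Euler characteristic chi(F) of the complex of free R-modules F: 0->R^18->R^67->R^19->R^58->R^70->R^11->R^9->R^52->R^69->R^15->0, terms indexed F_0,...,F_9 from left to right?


chi = sum (-1)^i * rank:
(-1)^0*18=18
(-1)^1*67=-67
(-1)^2*19=19
(-1)^3*58=-58
(-1)^4*70=70
(-1)^5*11=-11
(-1)^6*9=9
(-1)^7*52=-52
(-1)^8*69=69
(-1)^9*15=-15
chi=-18


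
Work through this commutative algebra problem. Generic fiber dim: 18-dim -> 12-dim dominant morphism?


dim(fiber)=dim(X)-dim(Y)=18-12=6


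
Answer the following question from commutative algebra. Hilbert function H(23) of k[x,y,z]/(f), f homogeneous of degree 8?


C(25,2)-C(17,2)=300-136=164


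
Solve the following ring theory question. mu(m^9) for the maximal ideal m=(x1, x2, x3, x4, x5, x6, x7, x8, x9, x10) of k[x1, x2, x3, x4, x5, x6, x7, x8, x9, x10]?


Graded Nakayama: mu(m^d) = dim_k (m^d/m^(d+1)) = #degree-9 monomials in 10 vars
C(n+d-1,d)=C(18,9)=48620


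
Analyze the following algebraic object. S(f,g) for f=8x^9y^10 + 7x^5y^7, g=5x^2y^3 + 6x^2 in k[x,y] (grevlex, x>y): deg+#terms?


LT(f)=8x^9y^10, LT(g)=5x^2y^3
lcm(LM)=x^9y^10
S(f,g) (scaled by 40 to clear denominators) = 5*f - 8x^7y^7*g = -48x^9y^7 + 35x^5y^7
2 terms, deg 16.
16+2=18


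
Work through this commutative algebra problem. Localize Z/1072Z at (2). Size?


2-primary part: 1072=2^4*67
Size=2^4=16


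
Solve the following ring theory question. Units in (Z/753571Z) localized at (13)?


Local ring = Z/2197Z.
phi(2197) = 13^2*(13-1) = 2028


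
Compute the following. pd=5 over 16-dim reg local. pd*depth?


pd+depth=16
depth=16-5=11
pd*depth=5*11=55


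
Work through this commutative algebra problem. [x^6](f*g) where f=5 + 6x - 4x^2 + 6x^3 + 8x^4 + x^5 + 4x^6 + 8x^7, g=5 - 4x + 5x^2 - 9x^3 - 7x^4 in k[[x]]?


[x^6] = sum a_i*b_j, i+j=6
  -4*-7=28
  6*-9=-54
  8*5=40
  1*-4=-4
  4*5=20
Sum=30


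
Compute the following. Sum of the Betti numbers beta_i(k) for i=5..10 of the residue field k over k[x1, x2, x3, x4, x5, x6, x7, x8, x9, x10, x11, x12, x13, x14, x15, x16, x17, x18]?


Koszul resolution: beta_i(k)=C(n,i), n=18
C(18,5)=8568, C(18,6)=18564, C(18,7)=31824, C(18,8)=43758, C(18,9)=48620, C(18,10)=43758
Sum=195092


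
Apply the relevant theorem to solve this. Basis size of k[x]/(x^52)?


Basis: 1,x,...,x^51
dim=52


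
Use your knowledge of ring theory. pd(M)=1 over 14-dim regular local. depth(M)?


pd+depth=depth(R)=14
depth=14-1=13


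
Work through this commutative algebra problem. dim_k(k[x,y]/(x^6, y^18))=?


Basis: x^i*y^j, i<6, j<18
6*18=108


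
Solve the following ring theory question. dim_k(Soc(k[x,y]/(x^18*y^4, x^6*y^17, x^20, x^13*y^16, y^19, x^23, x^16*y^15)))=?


Socle = ann(m) = span of standard monomials u with x*u, y*u in I (staircase corners).
Redundant generators: x^23
Minimal generators: x^20, x^18*y^4, x^16*y^15, x^13*y^16, x^6*y^17, y^19
Corners: x^5y^18, x^12y^16, x^15y^15, x^17y^14, x^19y^3
Socle dim=5


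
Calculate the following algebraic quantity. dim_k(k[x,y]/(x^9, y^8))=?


Basis: x^i*y^j, i<9, j<8
9*8=72


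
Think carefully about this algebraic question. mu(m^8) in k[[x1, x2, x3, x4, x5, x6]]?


C(n+d-1,d)=C(13,8)=1287


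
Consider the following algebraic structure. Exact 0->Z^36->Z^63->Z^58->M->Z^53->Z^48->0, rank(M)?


Alt sum=0:
(-1)^0*36 + (-1)^1*63 + (-1)^2*58 + (-1)^3*? + (-1)^4*53 + (-1)^5*48=0
rank(M)=36


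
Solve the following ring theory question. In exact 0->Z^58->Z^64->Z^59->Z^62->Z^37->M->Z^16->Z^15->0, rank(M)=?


Alt sum=0:
(-1)^0*58 + (-1)^1*64 + (-1)^2*59 + (-1)^3*62 + (-1)^4*37 + (-1)^5*? + (-1)^6*16 + (-1)^7*15=0
rank(M)=29


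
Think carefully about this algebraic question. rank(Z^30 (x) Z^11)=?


rank(M(x)N) = rank(M)*rank(N)
30*11 = 330


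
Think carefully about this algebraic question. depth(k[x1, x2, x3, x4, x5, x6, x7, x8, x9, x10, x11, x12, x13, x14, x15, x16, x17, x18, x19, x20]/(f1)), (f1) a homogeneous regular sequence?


depth(R)=20
depth(R/I)=20-1=19


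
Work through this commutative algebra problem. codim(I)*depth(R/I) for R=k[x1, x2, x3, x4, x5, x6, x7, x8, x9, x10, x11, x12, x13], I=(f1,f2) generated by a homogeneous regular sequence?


codim=2, depth=dim(R/I)=13-2=11
Product=2*11=22


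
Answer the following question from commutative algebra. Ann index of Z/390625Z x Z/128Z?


Exponent = lcm of the cyclic orders; pairwise coprime => product.
5^8*2^7=390625*128=50000000


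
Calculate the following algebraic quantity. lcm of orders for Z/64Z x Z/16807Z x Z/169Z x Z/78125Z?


Exponent = lcm of the cyclic orders; pairwise coprime => product.
2^6*7^5*13^2*5^7=64*16807*169*78125=14201915000000


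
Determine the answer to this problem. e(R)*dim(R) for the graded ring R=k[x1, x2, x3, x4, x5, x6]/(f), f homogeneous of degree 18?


e(R)=deg(f)=18, dim(R)=6-1=5
e*dim=18*5=90


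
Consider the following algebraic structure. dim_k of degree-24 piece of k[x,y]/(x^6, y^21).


k[x,y], I = (x^6, y^21), d = 24
Need i < 6 and d-i < 21.
Range: 4 <= i <= 5.
H(24) = 2


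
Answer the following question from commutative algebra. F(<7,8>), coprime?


gcd(7,8)=1 => F=ab-a-b=7*8-7-8=56-15=41


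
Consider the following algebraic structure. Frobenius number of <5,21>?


gcd(5,21)=1 => F=ab-a-b=5*21-5-21=105-26=79


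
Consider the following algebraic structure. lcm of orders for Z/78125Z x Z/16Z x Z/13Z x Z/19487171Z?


Exponent = lcm of the cyclic orders; pairwise coprime => product.
5^7*2^4*13^1*11^7=78125*16*13*19487171=316666528750000


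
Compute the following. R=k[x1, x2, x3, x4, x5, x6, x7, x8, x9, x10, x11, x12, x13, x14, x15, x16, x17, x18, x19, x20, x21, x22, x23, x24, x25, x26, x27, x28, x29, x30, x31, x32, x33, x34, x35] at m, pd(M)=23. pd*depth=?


pd+depth=35
depth=35-23=12
pd*depth=23*12=276


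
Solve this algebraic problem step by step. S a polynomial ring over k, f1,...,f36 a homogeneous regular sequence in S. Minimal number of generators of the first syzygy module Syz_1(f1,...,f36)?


Regular sequence => Koszul complex is the minimal free resolution.
Syz_1 minimally generated by Koszul relations f_i*e_j - f_j*e_i (i<j): mu(Syz_1) = beta_2 = C(m,2) = m(m-1)/2
m=36
36*35/2 = 630


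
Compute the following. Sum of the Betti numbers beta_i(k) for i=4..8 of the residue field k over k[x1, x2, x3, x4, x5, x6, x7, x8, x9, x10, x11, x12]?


Koszul resolution: beta_i(k)=C(n,i), n=12
C(12,4)=495, C(12,5)=792, C(12,6)=924, C(12,7)=792, C(12,8)=495
Sum=3498


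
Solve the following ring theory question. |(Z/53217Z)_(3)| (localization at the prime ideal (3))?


3-primary part: 53217=3^6*73
Size=3^6=729


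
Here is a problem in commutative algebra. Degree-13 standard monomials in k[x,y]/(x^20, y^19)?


k[x,y], I = (x^20, y^19), d = 13
Need i < 20 and d-i < 19.
Range: 0 <= i <= 13.
H(13) = 14


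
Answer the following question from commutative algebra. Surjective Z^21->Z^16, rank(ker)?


rank(ker) = 21-16 = 5


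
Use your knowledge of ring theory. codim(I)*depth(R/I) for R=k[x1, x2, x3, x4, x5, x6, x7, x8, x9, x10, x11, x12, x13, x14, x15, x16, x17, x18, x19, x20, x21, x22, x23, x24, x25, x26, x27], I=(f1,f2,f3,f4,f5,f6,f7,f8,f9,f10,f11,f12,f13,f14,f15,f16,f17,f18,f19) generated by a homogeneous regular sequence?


codim=19, depth=dim(R/I)=27-19=8
Product=19*8=152


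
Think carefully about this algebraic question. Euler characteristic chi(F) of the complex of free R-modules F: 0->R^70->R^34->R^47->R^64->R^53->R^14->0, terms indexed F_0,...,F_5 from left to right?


chi = sum (-1)^i * rank:
(-1)^0*70=70
(-1)^1*34=-34
(-1)^2*47=47
(-1)^3*64=-64
(-1)^4*53=53
(-1)^5*14=-14
chi=58


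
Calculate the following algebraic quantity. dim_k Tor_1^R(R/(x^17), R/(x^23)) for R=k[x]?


Tor_1(R/I,R/J)=(I cap J)/IJ=(x^23)/(x^40)
dim=40-23=min(17,23)=17


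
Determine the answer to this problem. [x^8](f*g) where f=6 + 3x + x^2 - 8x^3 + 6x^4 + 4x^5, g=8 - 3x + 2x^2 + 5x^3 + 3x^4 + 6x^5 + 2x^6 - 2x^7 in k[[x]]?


[x^8] = sum a_i*b_j, i+j=8
  3*-2=-6
  1*2=2
  -8*6=-48
  6*3=18
  4*5=20
Sum=-14


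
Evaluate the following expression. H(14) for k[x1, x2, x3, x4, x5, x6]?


C(d+n-1,n-1)=C(19,5)=11628


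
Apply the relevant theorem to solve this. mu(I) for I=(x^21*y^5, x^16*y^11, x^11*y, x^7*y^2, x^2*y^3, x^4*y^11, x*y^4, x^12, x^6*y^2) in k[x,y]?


Remove redundant (divisible by others).
x^4*y^11 redundant.
x^7*y^2 redundant.
x^21*y^5 redundant.
x^16*y^11 redundant.
Min: x^12, x^11*y, x^6*y^2, x^2*y^3, x*y^4
Count=5


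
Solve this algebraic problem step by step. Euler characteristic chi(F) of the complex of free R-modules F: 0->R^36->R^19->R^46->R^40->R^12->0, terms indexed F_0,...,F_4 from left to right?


chi = sum (-1)^i * rank:
(-1)^0*36=36
(-1)^1*19=-19
(-1)^2*46=46
(-1)^3*40=-40
(-1)^4*12=12
chi=35


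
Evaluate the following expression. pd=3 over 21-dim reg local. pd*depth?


pd+depth=21
depth=21-3=18
pd*depth=3*18=54


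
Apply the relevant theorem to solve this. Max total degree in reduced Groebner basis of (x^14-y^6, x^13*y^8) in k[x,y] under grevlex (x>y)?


LT(f1)=x^14, LT(f2)=x^13y^8, lcm=x^14y^8
S(f1,f2) = y^8*f1 - x^1*f2 = -y^14
Reduced GB = {f1, f2, y^14}; degrees 14, 21, 14
Max = 21


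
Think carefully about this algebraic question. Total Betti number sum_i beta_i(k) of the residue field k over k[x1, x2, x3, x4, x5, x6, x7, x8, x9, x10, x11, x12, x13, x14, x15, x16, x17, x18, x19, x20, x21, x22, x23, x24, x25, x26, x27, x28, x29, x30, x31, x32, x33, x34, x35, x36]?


Koszul resolution: beta_i(k)=C(n,i), n=36
sum_i C(36,i) = 2^36 = 68719476736


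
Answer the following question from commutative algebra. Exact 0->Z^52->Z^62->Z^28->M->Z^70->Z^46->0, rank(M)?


Alt sum=0:
(-1)^0*52 + (-1)^1*62 + (-1)^2*28 + (-1)^3*? + (-1)^4*70 + (-1)^5*46=0
rank(M)=42


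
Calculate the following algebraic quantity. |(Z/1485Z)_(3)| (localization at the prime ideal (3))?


3-primary part: 1485=3^3*55
Size=3^3=27


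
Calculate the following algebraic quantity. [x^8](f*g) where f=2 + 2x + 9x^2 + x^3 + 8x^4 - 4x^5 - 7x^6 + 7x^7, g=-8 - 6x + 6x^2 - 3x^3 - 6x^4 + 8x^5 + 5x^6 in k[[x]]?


[x^8] = sum a_i*b_j, i+j=8
  9*5=45
  1*8=8
  8*-6=-48
  -4*-3=12
  -7*6=-42
  7*-6=-42
Sum=-67


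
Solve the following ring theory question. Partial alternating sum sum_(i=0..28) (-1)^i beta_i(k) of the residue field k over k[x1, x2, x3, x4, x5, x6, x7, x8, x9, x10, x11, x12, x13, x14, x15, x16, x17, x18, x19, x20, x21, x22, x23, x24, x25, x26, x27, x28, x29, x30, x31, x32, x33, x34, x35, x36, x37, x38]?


Koszul resolution: beta_i(k)=C(n,i), n=38
sum_(i=0..p) (-1)^i C(n,i) = (-1)^p C(n-1,p)
(-1)^28*C(37,28) = (-1)^28*124403620 = 124403620


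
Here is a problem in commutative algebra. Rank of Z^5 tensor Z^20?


rank(M(x)N) = rank(M)*rank(N)
5*20 = 100


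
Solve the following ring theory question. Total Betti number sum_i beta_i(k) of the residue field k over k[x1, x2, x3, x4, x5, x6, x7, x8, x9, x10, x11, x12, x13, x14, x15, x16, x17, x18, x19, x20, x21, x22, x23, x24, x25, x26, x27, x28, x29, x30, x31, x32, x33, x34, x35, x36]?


Koszul resolution: beta_i(k)=C(n,i), n=36
sum_i C(36,i) = 2^36 = 68719476736


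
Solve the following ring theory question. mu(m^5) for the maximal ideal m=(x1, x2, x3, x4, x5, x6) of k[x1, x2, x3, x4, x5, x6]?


Graded Nakayama: mu(m^d) = dim_k (m^d/m^(d+1)) = #degree-5 monomials in 6 vars
C(n+d-1,d)=C(10,5)=252


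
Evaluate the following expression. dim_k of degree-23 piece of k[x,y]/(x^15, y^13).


k[x,y], I = (x^15, y^13), d = 23
Need i < 15 and d-i < 13.
Range: 11 <= i <= 14.
H(23) = 4


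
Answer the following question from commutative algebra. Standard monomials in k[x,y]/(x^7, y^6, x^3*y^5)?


k[x,y]/I, I = (x^7, y^6, x^3*y^5)
Rect: 7x6=42. Corner: (7-3)x(6-5)=4.
dim = 42-4 = 38


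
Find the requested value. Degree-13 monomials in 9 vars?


C(d+n-1,n-1)=C(21,8)=203490


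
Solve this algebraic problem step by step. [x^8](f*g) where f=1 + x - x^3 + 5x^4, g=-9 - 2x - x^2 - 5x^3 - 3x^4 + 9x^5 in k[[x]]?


[x^8] = sum a_i*b_j, i+j=8
  -1*9=-9
  5*-3=-15
Sum=-24


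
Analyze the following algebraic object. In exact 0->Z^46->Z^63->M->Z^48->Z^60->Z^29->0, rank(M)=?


Alt sum=0:
(-1)^0*46 + (-1)^1*63 + (-1)^2*? + (-1)^3*48 + (-1)^4*60 + (-1)^5*29=0
rank(M)=34


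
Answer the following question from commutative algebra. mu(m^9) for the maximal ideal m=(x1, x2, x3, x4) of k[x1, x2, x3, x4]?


Graded Nakayama: mu(m^d) = dim_k (m^d/m^(d+1)) = #degree-9 monomials in 4 vars
C(n+d-1,d)=C(12,9)=220


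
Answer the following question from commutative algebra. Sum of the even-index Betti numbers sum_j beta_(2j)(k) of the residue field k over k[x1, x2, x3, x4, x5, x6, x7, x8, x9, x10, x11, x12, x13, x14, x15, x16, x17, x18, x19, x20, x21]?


Koszul resolution: beta_i(k)=C(n,i), n=21
sum_even C(21,i) = 2^(n-1) = 2^20 = 1048576


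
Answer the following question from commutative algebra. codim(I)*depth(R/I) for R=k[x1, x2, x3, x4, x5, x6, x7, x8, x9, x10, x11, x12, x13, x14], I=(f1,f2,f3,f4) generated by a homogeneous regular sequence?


codim=4, depth=dim(R/I)=14-4=10
Product=4*10=40


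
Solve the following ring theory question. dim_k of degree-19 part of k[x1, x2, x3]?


C(d+n-1,n-1)=C(21,2)=210


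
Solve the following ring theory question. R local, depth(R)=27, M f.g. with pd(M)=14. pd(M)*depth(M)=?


pd+depth=27
depth=27-14=13
pd*depth=14*13=182


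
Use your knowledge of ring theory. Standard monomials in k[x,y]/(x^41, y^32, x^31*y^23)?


k[x,y]/I, I = (x^41, y^32, x^31*y^23)
Rect: 41x32=1312. Corner: (41-31)x(32-23)=90.
dim = 1312-90 = 1222


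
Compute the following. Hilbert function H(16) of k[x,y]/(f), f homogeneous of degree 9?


H(t)=d for t>=d-1.
d=9, t=16
H(16)=9


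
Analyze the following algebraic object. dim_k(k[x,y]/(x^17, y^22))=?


Basis: x^i*y^j, i<17, j<22
17*22=374


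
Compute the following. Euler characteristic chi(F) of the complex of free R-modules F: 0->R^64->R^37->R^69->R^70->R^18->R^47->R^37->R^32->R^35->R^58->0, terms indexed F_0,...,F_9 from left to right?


chi = sum (-1)^i * rank:
(-1)^0*64=64
(-1)^1*37=-37
(-1)^2*69=69
(-1)^3*70=-70
(-1)^4*18=18
(-1)^5*47=-47
(-1)^6*37=37
(-1)^7*32=-32
(-1)^8*35=35
(-1)^9*58=-58
chi=-21


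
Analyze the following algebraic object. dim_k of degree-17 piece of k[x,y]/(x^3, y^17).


k[x,y], I = (x^3, y^17), d = 17
Need i < 3 and d-i < 17.
Range: 1 <= i <= 2.
H(17) = 2


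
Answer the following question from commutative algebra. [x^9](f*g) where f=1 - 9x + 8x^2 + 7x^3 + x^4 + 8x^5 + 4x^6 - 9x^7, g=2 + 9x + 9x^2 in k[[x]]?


[x^9] = sum a_i*b_j, i+j=9
  -9*9=-81
Sum=-81


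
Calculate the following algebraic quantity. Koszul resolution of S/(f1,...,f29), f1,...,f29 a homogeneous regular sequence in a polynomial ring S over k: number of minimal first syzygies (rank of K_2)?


Regular sequence => Koszul complex is the minimal free resolution.
Syz_1 minimally generated by Koszul relations f_i*e_j - f_j*e_i (i<j): mu(Syz_1) = beta_2 = C(m,2) = m(m-1)/2
m=29
29*28/2 = 406


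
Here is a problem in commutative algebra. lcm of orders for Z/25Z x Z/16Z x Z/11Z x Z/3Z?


Exponent = lcm of the cyclic orders; pairwise coprime => product.
5^2*2^4*11^1*3^1=25*16*11*3=13200


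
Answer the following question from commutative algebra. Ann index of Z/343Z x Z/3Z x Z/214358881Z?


Exponent = lcm of the cyclic orders; pairwise coprime => product.
7^3*3^1*11^8=343*3*214358881=220575288549


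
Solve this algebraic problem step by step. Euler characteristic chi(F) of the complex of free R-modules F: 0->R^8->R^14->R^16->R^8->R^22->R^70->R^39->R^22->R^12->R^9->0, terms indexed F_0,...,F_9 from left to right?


chi = sum (-1)^i * rank:
(-1)^0*8=8
(-1)^1*14=-14
(-1)^2*16=16
(-1)^3*8=-8
(-1)^4*22=22
(-1)^5*70=-70
(-1)^6*39=39
(-1)^7*22=-22
(-1)^8*12=12
(-1)^9*9=-9
chi=-26


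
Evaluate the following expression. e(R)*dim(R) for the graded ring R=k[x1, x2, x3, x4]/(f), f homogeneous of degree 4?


e(R)=deg(f)=4, dim(R)=4-1=3
e*dim=4*3=12


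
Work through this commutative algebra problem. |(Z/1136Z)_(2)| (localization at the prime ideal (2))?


2-primary part: 1136=2^4*71
Size=2^4=16


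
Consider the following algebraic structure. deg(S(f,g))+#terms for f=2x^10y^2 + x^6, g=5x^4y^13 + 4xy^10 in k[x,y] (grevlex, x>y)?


LT(f)=2x^10y^2, LT(g)=5x^4y^13
lcm(LM)=x^10y^13
S(f,g) (scaled by 10 to clear denominators) = 5y^11*f - 2x^6*g = -8x^7y^10 + 5x^6y^11
2 terms, deg 17.
17+2=19


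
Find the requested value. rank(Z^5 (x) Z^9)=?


rank(M(x)N) = rank(M)*rank(N)
5*9 = 45


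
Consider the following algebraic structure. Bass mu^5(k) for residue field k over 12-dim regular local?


C(n,i)=C(12,5)=792


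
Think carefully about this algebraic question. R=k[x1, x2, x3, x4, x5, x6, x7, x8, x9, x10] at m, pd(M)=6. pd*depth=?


pd+depth=10
depth=10-6=4
pd*depth=6*4=24


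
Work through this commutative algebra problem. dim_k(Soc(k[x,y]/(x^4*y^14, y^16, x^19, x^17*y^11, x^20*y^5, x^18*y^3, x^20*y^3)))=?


Socle = ann(m) = span of standard monomials u with x*u, y*u in I (staircase corners).
Redundant generators: x^20*y^5, x^20*y^3
Minimal generators: x^19, x^18*y^3, x^17*y^11, x^4*y^14, y^16
Corners: x^3y^15, x^16y^13, x^17y^10, x^18y^2
Socle dim=4


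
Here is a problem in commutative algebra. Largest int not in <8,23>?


gcd(8,23)=1 => F=ab-a-b=8*23-8-23=184-31=153


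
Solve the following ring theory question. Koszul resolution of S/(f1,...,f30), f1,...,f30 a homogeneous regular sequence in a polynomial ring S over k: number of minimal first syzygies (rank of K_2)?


Regular sequence => Koszul complex is the minimal free resolution.
Syz_1 minimally generated by Koszul relations f_i*e_j - f_j*e_i (i<j): mu(Syz_1) = beta_2 = C(m,2) = m(m-1)/2
m=30
30*29/2 = 435


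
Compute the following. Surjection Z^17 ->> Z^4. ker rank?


rank(ker) = 17-4 = 13


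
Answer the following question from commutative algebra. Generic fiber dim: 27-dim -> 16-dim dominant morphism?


dim(fiber)=dim(X)-dim(Y)=27-16=11


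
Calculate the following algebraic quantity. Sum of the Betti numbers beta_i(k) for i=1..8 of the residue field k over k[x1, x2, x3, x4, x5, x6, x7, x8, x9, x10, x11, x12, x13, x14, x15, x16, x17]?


Koszul resolution: beta_i(k)=C(n,i), n=17
C(17,1)=17, C(17,2)=136, C(17,3)=680, C(17,4)=2380, C(17,5)=6188, C(17,6)=12376, C(17,7)=19448, C(17,8)=24310
Sum=65535


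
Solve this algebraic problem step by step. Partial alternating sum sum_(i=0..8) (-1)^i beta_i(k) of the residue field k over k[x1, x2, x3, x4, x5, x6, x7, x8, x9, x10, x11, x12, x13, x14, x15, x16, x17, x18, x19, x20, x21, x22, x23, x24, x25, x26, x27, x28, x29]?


Koszul resolution: beta_i(k)=C(n,i), n=29
sum_(i=0..p) (-1)^i C(n,i) = (-1)^p C(n-1,p)
(-1)^8*C(28,8) = (-1)^8*3108105 = 3108105


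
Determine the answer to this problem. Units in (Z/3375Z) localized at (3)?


Local ring = Z/27Z.
phi(27) = 3^2*(3-1) = 18


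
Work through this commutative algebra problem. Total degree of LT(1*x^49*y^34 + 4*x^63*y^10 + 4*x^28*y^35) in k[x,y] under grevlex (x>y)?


LT: 1*x^49*y^34
deg_x=49, deg_y=34
Total=49+34=83


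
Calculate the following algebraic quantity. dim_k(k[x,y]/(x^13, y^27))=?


Basis: x^i*y^j, i<13, j<27
13*27=351


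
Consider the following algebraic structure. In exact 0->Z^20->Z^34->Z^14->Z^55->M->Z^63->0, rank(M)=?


Alt sum=0:
(-1)^0*20 + (-1)^1*34 + (-1)^2*14 + (-1)^3*55 + (-1)^4*? + (-1)^5*63=0
rank(M)=118


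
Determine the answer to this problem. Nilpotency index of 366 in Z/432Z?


366^k mod 432:
k=1: 366
k=2: 36
k=3: 216
k=4: 0
First zero at k = 4


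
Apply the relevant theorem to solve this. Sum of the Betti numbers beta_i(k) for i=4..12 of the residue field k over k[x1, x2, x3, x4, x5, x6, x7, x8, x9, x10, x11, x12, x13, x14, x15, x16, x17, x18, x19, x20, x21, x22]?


Koszul resolution: beta_i(k)=C(n,i), n=22
C(22,4)=7315, C(22,5)=26334, C(22,6)=74613, C(22,7)=170544, C(22,8)=319770, C(22,9)=497420, C(22,10)=646646, C(22,11)=705432, C(22,12)=646646
Sum=3094720


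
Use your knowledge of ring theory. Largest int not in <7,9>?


gcd(7,9)=1 => F=ab-a-b=7*9-7-9=63-16=47


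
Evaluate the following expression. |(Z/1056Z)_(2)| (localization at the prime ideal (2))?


2-primary part: 1056=2^5*33
Size=2^5=32


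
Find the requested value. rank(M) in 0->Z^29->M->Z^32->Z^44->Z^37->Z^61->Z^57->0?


Alt sum=0:
(-1)^0*29 + (-1)^1*? + (-1)^2*32 + (-1)^3*44 + (-1)^4*37 + (-1)^5*61 + (-1)^6*57=0
rank(M)=50


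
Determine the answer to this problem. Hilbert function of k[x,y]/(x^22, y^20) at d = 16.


k[x,y], I = (x^22, y^20), d = 16
Need i < 22 and d-i < 20.
Range: 0 <= i <= 16.
H(16) = 17


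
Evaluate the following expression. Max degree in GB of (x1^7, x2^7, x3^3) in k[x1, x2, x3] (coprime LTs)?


Pure powers, coprime LTs => already GB.
Degrees: 7, 7, 3
Max=7


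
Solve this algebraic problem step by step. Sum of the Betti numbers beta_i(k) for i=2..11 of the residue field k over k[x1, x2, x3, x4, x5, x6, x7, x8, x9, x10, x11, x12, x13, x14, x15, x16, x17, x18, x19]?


Koszul resolution: beta_i(k)=C(n,i), n=19
C(19,2)=171, C(19,3)=969, C(19,4)=3876, C(19,5)=11628, C(19,6)=27132, C(19,7)=50388, C(19,8)=75582, C(19,9)=92378, C(19,10)=92378, C(19,11)=75582
Sum=430084


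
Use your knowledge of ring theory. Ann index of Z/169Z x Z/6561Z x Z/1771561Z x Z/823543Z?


Exponent = lcm of the cyclic orders; pairwise coprime => product.
13^2*3^8*11^6*7^7=169*6561*1771561*823543=1617704275908728007


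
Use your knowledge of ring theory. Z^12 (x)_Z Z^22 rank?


rank(M(x)N) = rank(M)*rank(N)
12*22 = 264


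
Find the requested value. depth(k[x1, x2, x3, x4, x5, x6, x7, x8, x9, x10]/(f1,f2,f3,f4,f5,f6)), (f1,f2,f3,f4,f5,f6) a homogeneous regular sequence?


depth(R)=10
depth(R/I)=10-6=4


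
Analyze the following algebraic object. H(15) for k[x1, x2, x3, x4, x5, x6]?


C(d+n-1,n-1)=C(20,5)=15504


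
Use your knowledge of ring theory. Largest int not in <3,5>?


gcd(3,5)=1 => F=ab-a-b=3*5-3-5=15-8=7


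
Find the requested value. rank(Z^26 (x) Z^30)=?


rank(M(x)N) = rank(M)*rank(N)
26*30 = 780


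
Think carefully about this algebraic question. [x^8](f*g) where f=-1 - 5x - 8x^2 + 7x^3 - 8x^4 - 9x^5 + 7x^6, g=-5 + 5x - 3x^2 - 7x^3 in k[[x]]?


[x^8] = sum a_i*b_j, i+j=8
  -9*-7=63
  7*-3=-21
Sum=42


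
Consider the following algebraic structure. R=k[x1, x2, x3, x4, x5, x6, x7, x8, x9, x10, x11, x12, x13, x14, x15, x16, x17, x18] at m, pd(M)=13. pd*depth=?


pd+depth=18
depth=18-13=5
pd*depth=13*5=65


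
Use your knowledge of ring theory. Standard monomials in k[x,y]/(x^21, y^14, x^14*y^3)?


k[x,y]/I, I = (x^21, y^14, x^14*y^3)
Rect: 21x14=294. Corner: (21-14)x(14-3)=77.
dim = 294-77 = 217


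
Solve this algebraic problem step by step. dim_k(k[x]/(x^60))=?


Basis: 1,x,...,x^59
dim=60


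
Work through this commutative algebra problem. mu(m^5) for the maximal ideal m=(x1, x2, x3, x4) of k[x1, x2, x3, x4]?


Graded Nakayama: mu(m^d) = dim_k (m^d/m^(d+1)) = #degree-5 monomials in 4 vars
C(n+d-1,d)=C(8,5)=56


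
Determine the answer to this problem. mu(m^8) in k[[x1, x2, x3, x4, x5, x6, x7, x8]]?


C(n+d-1,d)=C(15,8)=6435


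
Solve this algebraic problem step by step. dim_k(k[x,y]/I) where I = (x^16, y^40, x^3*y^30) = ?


k[x,y]/I, I = (x^16, y^40, x^3*y^30)
Rect: 16x40=640. Corner: (16-3)x(40-30)=130.
dim = 640-130 = 510


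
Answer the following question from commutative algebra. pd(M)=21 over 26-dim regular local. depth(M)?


pd+depth=depth(R)=26
depth=26-21=5


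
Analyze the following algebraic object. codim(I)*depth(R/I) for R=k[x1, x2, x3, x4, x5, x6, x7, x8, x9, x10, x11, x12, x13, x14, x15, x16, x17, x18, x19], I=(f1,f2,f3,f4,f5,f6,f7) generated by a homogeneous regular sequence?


codim=7, depth=dim(R/I)=19-7=12
Product=7*12=84
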